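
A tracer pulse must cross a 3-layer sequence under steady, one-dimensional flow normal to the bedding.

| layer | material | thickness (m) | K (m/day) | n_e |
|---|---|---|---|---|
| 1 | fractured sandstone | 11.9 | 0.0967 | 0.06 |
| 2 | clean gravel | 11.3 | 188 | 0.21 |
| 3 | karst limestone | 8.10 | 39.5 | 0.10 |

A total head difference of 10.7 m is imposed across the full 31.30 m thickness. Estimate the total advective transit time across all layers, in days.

44.9

With flow normal to the layers, continuity requires the same specific discharge q through every layer.
Σ(b_i/K_i) = 11.9/0.0967 + 11.3/188 + 8.10/39.5 = 123.3 d.
q = Δh / Σ(b_i/K_i) = 10.7 / 123.3 = 0.08676 m/day.
In each layer the seepage velocity is v_i = q/n_i, so the layer transit time is t_i = b_i·n_i / q:
  layer 1 (fractured sandstone): t_1 = 11.9 × 0.06 / 0.08676 = 8.229 d
  layer 2 (clean gravel): t_2 = 11.3 × 0.21 / 0.08676 = 27.35 d
  layer 3 (karst limestone): t_3 = 8.10 × 0.10 / 0.08676 = 9.336 d
Total t = Σ t_i = 44.92 days.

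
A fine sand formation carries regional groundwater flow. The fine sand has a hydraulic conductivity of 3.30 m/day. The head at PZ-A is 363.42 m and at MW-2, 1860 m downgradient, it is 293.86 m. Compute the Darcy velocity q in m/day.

Hydraulic gradient i = (363.42 − 293.86) / 1860 = 69.56 / 1860 = 0.03740.
Specific discharge q = K · i = 3.300 × 0.03740 = 0.1234 m/day.

0.123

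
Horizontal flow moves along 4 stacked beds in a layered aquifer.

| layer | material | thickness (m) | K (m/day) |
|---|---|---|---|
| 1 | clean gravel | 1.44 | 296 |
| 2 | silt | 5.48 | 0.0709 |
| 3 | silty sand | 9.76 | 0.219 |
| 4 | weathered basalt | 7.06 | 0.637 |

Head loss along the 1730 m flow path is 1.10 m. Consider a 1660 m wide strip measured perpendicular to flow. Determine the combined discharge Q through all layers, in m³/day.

457

Flow is parallel to layering, so each bed carries its own Darcy discharge and the transmissivities add.
Σ(K_i·b_i) = 296×1.44 + 0.0709×5.48 + 0.219×9.76 + 0.637×7.06 = 433.3 m²/day.
Hydraulic gradient i = Δh / L = 1.10 / 1730 = 0.0006358.
Q = Σ(K_i·b_i) · W · i = 433.3 × 1660 × 0.0006358 = 457.3 m³/day.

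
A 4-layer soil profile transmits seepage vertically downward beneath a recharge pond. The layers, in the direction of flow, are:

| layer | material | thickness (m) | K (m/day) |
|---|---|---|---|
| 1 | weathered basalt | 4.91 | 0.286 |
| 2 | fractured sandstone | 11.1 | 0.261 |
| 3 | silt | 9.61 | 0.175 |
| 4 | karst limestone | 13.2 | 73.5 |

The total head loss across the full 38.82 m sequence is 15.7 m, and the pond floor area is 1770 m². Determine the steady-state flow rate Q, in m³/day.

Flow is perpendicular to layering, so the layers act in series and the equivalent K is the thickness-weighted harmonic mean.
Total thickness L = 4.91 + 11.1 + 9.61 + 13.2 = 38.82 m.
Σ(b_i/K_i) = 4.91/0.286 + 11.1/0.261 + 9.61/0.175 + 13.2/73.5 = 114.8 d.
K_eq = L / Σ(b_i/K_i) = 38.82 / 114.8 = 0.3382 m/day.
Q = K_eq · A · (Δh/L) = 0.3382 × 1770 × (15.7/38.82) = 242.1 m³/day.

242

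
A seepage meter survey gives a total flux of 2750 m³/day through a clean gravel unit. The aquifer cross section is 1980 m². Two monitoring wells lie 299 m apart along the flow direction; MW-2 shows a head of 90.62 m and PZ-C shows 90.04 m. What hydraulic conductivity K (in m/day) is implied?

Hydraulic gradient i = (90.62 − 90.04) / 299 = 0.58 / 299 = 0.001940.
From Q = K·A·i, K = Q / (A·i) = 2750 / (1980 × 0.001940) = 716.0 m/day.

716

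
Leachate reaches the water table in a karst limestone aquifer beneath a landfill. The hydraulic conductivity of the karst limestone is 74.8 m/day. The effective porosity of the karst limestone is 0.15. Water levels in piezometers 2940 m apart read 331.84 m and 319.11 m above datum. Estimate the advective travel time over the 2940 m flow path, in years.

3.73

Hydraulic gradient i = (331.84 − 319.11) / 2940 = 12.73 / 2940 = 0.004330.
Darcy flux q = K · i = 74.80 × 0.004330 = 0.3239 m/day.
Seepage velocity v = q / n_e = 0.3239 / 0.15 = 2.159 m/day.
Travel time t = L / v = 2940 / 2.159 = 1362 days = 3.728 years.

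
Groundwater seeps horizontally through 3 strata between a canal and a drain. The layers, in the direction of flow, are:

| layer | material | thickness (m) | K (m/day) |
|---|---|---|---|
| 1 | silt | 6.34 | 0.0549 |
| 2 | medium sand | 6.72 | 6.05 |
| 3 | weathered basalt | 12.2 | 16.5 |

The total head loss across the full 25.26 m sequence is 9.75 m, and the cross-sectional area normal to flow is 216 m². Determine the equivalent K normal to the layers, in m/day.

Flow is perpendicular to layering, so the layers act in series and the equivalent K is the thickness-weighted harmonic mean.
Total thickness L = 6.34 + 6.72 + 12.2 = 25.26 m.
Σ(b_i/K_i) = 6.34/0.0549 + 6.72/6.05 + 12.2/16.5 = 117.3 d.
K_eq = L / Σ(b_i/K_i) = 25.26 / 117.3 = 0.2153 m/day.

0.215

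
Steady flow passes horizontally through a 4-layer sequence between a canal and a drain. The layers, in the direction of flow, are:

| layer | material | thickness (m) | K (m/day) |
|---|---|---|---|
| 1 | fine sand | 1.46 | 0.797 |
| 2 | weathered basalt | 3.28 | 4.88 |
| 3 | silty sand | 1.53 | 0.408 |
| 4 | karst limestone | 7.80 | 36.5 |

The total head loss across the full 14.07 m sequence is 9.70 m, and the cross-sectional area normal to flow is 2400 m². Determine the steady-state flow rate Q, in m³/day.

3600

Flow is perpendicular to layering, so the layers act in series and the equivalent K is the thickness-weighted harmonic mean.
Total thickness L = 1.46 + 3.28 + 1.53 + 7.80 = 14.07 m.
Σ(b_i/K_i) = 1.46/0.797 + 3.28/4.88 + 1.53/0.408 + 7.80/36.5 = 6.468 d.
K_eq = L / Σ(b_i/K_i) = 14.07 / 6.468 = 2.175 m/day.
Q = K_eq · A · (Δh/L) = 2.175 × 2400 × (9.70/14.07) = 3599 m³/day.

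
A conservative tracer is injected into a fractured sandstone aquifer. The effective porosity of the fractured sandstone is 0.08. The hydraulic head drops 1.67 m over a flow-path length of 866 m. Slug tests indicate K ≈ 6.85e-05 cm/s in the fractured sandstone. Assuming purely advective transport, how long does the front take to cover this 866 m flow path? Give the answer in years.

1660

Convert K: 6.85e-05 cm/s × 864 = 0.05918 m/day.
Hydraulic gradient i = Δh / L = 1.67 / 866 = 0.001928.
Darcy flux q = K · i = 0.05918 × 0.001928 = 0.0001141 m/day.
Seepage velocity v = q / n_e = 0.0001141 / 0.08 = 0.001427 m/day.
Travel time t = L / v = 866 / 0.001427 = 6.070e+05 days = 1662 years.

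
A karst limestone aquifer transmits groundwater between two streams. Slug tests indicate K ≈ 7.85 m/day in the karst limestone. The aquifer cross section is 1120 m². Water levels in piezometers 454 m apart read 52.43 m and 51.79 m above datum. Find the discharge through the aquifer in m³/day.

Hydraulic gradient i = (52.43 − 51.79) / 454 = 0.64 / 454 = 0.001410.
Darcy's law: Q = K · A · i = 7.850 × 1120 × 0.001410 = 12.39 m³/day.

12.4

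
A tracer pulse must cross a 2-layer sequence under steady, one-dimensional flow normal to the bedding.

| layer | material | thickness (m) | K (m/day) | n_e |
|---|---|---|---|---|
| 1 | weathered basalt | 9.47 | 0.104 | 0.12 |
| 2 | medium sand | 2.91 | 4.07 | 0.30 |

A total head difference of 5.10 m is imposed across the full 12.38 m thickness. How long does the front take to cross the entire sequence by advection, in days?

With flow normal to the layers, continuity requires the same specific discharge q through every layer.
Σ(b_i/K_i) = 9.47/0.104 + 2.91/4.07 = 91.77 d.
q = Δh / Σ(b_i/K_i) = 5.10 / 91.77 = 0.05557 m/day.
In each layer the seepage velocity is v_i = q/n_i, so the layer transit time is t_i = b_i·n_i / q:
  layer 1 (weathered basalt): t_1 = 9.47 × 0.12 / 0.05557 = 20.45 d
  layer 2 (medium sand): t_2 = 2.91 × 0.30 / 0.05557 = 15.71 d
Total t = Σ t_i = 36.16 days.

36.2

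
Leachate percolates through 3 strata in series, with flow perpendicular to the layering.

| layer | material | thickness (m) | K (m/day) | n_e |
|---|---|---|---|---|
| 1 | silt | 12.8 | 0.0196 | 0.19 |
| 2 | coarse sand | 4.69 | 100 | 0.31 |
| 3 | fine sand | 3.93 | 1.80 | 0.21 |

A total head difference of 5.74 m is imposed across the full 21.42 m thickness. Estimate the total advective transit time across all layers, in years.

1.47

With flow normal to the layers, continuity requires the same specific discharge q through every layer.
Σ(b_i/K_i) = 12.8/0.0196 + 4.69/100 + 3.93/1.80 = 655.3 d.
q = Δh / Σ(b_i/K_i) = 5.74 / 655.3 = 0.008759 m/day.
In each layer the seepage velocity is v_i = q/n_i, so the layer transit time is t_i = b_i·n_i / q:
  layer 1 (silt): t_1 = 12.8 × 0.19 / 0.008759 = 277.6 d
  layer 2 (coarse sand): t_2 = 4.69 × 0.31 / 0.008759 = 166.0 d
  layer 3 (fine sand): t_3 = 3.93 × 0.21 / 0.008759 = 94.22 d
Total t = Σ t_i = 537.8 days = 1.473 years.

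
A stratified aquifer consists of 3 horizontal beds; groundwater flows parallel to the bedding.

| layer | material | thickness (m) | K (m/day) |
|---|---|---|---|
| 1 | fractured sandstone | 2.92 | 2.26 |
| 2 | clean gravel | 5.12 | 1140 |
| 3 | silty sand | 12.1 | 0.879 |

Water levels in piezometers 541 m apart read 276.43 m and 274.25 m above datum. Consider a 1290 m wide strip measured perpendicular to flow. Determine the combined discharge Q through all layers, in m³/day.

30400

Flow is parallel to layering, so each bed carries its own Darcy discharge and the transmissivities add.
Σ(K_i·b_i) = 2.26×2.92 + 1140×5.12 + 0.879×12.1 = 5854 m²/day.
Hydraulic gradient i = (276.43 − 274.25) / 541 = 2.18 / 541 = 0.004030.
Q = Σ(K_i·b_i) · W · i = 5854 × 1290 × 0.004030 = 30430 m³/day.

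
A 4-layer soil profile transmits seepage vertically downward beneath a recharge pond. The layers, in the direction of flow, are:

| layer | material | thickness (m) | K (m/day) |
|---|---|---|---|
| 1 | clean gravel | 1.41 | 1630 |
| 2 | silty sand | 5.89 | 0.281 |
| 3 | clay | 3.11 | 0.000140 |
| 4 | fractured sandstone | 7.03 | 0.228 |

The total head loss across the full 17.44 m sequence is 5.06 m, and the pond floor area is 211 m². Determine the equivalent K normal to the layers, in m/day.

0.000783

Flow is perpendicular to layering, so the layers act in series and the equivalent K is the thickness-weighted harmonic mean.
Total thickness L = 1.41 + 5.89 + 3.11 + 7.03 = 17.44 m.
Σ(b_i/K_i) = 1.41/1630 + 5.89/0.281 + 3.11/0.000140 + 7.03/0.228 = 22266 d.
K_eq = L / Σ(b_i/K_i) = 17.44 / 22266 = 0.0007833 m/day.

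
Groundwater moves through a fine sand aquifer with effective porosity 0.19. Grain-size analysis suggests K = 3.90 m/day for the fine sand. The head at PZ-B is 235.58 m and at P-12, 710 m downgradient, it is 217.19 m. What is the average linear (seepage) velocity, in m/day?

Hydraulic gradient i = (235.58 − 217.19) / 710 = 18.39 / 710 = 0.02590.
Darcy flux q = K · i = 3.900 × 0.02590 = 0.1010 m/day.
Seepage velocity v = q / n_e = 0.1010 / 0.19 = 0.5317 m/day.

0.532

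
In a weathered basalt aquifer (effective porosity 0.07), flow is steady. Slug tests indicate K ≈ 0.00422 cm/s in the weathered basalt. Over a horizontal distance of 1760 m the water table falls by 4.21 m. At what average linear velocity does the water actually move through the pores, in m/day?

Convert K: 0.00422 cm/s × 864 = 3.646 m/day.
Hydraulic gradient i = Δh / L = 4.21 / 1760 = 0.002392.
Darcy flux q = K · i = 3.646 × 0.002392 = 0.008722 m/day.
Seepage velocity v = q / n_e = 0.008722 / 0.07 = 0.1246 m/day.

0.125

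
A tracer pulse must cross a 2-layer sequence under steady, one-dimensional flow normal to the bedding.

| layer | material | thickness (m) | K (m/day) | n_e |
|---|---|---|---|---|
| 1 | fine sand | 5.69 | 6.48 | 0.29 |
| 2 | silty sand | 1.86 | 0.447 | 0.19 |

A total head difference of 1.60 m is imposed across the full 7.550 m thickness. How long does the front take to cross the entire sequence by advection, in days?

With flow normal to the layers, continuity requires the same specific discharge q through every layer.
Σ(b_i/K_i) = 5.69/6.48 + 1.86/0.447 = 5.039 d.
q = Δh / Σ(b_i/K_i) = 1.60 / 5.039 = 0.3175 m/day.
In each layer the seepage velocity is v_i = q/n_i, so the layer transit time is t_i = b_i·n_i / q:
  layer 1 (fine sand): t_1 = 5.69 × 0.29 / 0.3175 = 5.197 d
  layer 2 (silty sand): t_2 = 1.86 × 0.19 / 0.3175 = 1.113 d
Total t = Σ t_i = 6.310 days.

6.31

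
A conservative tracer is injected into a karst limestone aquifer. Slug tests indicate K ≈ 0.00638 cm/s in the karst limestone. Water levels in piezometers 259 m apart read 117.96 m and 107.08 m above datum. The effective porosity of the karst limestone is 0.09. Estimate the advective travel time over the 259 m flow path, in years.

0.276

Convert K: 0.00638 cm/s × 864 = 5.512 m/day.
Hydraulic gradient i = (117.96 − 107.08) / 259 = 10.88 / 259 = 0.04201.
Darcy flux q = K · i = 5.512 × 0.04201 = 0.2316 m/day.
Seepage velocity v = q / n_e = 0.2316 / 0.09 = 2.573 m/day.
Travel time t = L / v = 259 / 2.573 = 100.7 days = 0.2756 years.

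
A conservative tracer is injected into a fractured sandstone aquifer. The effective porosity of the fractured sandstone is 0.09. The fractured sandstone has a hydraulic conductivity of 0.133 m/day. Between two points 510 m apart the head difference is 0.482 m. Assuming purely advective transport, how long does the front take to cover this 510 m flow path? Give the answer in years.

Hydraulic gradient i = Δh / L = 0.482 / 510 = 0.0009451.
Darcy flux q = K · i = 0.1330 × 0.0009451 = 0.0001257 m/day.
Seepage velocity v = q / n_e = 0.0001257 / 0.09 = 0.001397 m/day.
Travel time t = L / v = 510 / 0.001397 = 3.652e+05 days = 999.8 years.

1000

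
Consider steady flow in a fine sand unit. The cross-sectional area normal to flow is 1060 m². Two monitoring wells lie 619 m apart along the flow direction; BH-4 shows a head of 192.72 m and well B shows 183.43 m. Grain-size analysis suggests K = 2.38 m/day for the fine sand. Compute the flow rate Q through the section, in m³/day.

Hydraulic gradient i = (192.72 − 183.43) / 619 = 9.29 / 619 = 0.01501.
Darcy's law: Q = K · A · i = 2.380 × 1060 × 0.01501 = 37.86 m³/day.

37.9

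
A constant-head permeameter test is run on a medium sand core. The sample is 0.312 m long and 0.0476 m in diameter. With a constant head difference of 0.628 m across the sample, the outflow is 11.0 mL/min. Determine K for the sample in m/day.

4.42

Cross-sectional area A = π·(d/2)² = π × (0.0476/2)² = 0.001780 m².
Convert discharge: 11.0 mL/min = 1.833e-07 m³/s.
Darcy's law rearranged: K = Q·L / (A·Δh) = 1.833e-07 × 0.312 / (0.001780 × 0.628) = 5.118e-05 m/s = 4.422 m/day.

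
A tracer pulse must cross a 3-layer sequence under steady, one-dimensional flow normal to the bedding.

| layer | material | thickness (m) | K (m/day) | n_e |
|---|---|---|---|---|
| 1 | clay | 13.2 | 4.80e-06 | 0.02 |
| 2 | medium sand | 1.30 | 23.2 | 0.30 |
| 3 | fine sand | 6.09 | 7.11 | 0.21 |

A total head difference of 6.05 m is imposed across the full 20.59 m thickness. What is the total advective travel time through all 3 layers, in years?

2410

With flow normal to the layers, continuity requires the same specific discharge q through every layer.
Σ(b_i/K_i) = 13.2/4.80e-06 + 1.30/23.2 + 6.09/7.11 = 2.750e+06 d.
q = Δh / Σ(b_i/K_i) = 6.05 / 2.750e+06 = 2.200e-06 m/day.
In each layer the seepage velocity is v_i = q/n_i, so the layer transit time is t_i = b_i·n_i / q:
  layer 1 (clay): t_1 = 13.2 × 0.02 / 2.200e-06 = 1.200e+05 d
  layer 2 (medium sand): t_2 = 1.30 × 0.30 / 2.200e-06 = 1.773e+05 d
  layer 3 (fine sand): t_3 = 6.09 × 0.21 / 2.200e-06 = 5.813e+05 d
Total t = Σ t_i = 8.786e+05 days = 2405 years.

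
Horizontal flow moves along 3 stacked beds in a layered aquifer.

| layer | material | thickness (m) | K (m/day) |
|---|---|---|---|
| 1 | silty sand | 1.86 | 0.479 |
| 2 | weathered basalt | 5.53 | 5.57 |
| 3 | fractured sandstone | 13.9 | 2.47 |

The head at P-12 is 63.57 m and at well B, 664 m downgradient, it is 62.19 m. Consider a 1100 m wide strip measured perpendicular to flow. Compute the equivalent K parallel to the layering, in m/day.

Flow is parallel to layering, so each bed carries its own Darcy discharge and the transmissivities add.
Σ(K_i·b_i) = 0.479×1.86 + 5.57×5.53 + 2.47×13.9 = 66.03 m²/day.
Total thickness b = 21.29 m, so K_eq = Σ(K_i·b_i)/b = 3.101 m/day.

3.10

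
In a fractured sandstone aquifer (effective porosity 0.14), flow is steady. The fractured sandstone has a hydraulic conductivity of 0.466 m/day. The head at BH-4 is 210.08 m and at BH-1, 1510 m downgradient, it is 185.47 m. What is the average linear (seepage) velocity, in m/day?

0.0542

Hydraulic gradient i = (210.08 − 185.47) / 1510 = 24.61 / 1510 = 0.01630.
Darcy flux q = K · i = 0.4660 × 0.01630 = 0.007595 m/day.
Seepage velocity v = q / n_e = 0.007595 / 0.14 = 0.05425 m/day.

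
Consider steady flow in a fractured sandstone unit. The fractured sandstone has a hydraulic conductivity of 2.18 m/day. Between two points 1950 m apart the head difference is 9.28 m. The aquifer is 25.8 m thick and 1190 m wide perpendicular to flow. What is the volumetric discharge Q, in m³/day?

Cross-sectional area A = 1190 × 25.8 = 30702 m².
Hydraulic gradient i = Δh / L = 9.28 / 1950 = 0.004759.
Darcy's law: Q = K · A · i = 2.180 × 30702 × 0.004759 = 318.5 m³/day.

319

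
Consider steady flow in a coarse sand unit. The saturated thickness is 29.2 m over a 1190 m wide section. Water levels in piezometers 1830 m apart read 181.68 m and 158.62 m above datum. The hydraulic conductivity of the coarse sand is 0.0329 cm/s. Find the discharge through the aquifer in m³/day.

12400

Convert K: 0.0329 cm/s × 864 = 28.43 m/day.
Cross-sectional area A = 1190 × 29.2 = 34748 m².
Hydraulic gradient i = (181.68 − 158.62) / 1830 = 23.06 / 1830 = 0.01260.
Darcy's law: Q = K · A · i = 28.43 × 34748 × 0.01260 = 12447 m³/day.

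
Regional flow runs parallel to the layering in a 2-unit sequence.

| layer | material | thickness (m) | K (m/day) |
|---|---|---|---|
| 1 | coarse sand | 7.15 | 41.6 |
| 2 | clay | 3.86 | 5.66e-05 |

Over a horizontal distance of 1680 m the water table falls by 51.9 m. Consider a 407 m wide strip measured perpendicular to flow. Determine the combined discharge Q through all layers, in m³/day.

3740

Flow is parallel to layering, so each bed carries its own Darcy discharge and the transmissivities add.
Σ(K_i·b_i) = 41.6×7.15 + 5.66e-05×3.86 = 297.4 m²/day.
Hydraulic gradient i = Δh / L = 51.9 / 1680 = 0.03089.
Q = Σ(K_i·b_i) · W · i = 297.4 × 407 × 0.03089 = 3740 m³/day.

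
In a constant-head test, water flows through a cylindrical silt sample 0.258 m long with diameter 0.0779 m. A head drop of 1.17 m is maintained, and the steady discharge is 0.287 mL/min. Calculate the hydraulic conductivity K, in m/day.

Cross-sectional area A = π·(d/2)² = π × (0.0779/2)² = 0.004766 m².
Convert discharge: 0.287 mL/min = 4.783e-09 m³/s.
Darcy's law rearranged: K = Q·L / (A·Δh) = 4.783e-09 × 0.258 / (0.004766 × 1.17) = 2.213e-07 m/s = 0.01912 m/day.

0.0191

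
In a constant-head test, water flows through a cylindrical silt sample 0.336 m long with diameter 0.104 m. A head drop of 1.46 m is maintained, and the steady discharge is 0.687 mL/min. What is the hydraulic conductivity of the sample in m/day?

Cross-sectional area A = π·(d/2)² = π × (0.104/2)² = 0.008495 m².
Convert discharge: 0.687 mL/min = 1.145e-08 m³/s.
Darcy's law rearranged: K = Q·L / (A·Δh) = 1.145e-08 × 0.336 / (0.008495 × 1.46) = 3.102e-07 m/s = 0.02680 m/day.

0.0268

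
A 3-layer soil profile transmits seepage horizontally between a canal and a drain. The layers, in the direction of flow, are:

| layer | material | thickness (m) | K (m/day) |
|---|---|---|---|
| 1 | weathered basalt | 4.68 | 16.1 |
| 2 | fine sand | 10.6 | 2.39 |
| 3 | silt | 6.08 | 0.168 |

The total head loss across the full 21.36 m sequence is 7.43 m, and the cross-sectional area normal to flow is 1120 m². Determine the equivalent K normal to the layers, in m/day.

Flow is perpendicular to layering, so the layers act in series and the equivalent K is the thickness-weighted harmonic mean.
Total thickness L = 4.68 + 10.6 + 6.08 = 21.36 m.
Σ(b_i/K_i) = 4.68/16.1 + 10.6/2.39 + 6.08/0.168 = 40.92 d.
K_eq = L / Σ(b_i/K_i) = 21.36 / 40.92 = 0.5220 m/day.

0.522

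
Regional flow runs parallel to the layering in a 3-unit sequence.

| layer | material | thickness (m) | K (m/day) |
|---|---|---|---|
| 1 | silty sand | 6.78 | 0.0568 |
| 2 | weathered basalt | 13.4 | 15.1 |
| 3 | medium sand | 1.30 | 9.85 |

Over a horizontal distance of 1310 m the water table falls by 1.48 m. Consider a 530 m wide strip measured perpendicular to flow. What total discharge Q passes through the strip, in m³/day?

Flow is parallel to layering, so each bed carries its own Darcy discharge and the transmissivities add.
Σ(K_i·b_i) = 0.0568×6.78 + 15.1×13.4 + 9.85×1.30 = 215.5 m²/day.
Hydraulic gradient i = Δh / L = 1.48 / 1310 = 0.001130.
Q = Σ(K_i·b_i) · W · i = 215.5 × 530 × 0.001130 = 129.1 m³/day.

129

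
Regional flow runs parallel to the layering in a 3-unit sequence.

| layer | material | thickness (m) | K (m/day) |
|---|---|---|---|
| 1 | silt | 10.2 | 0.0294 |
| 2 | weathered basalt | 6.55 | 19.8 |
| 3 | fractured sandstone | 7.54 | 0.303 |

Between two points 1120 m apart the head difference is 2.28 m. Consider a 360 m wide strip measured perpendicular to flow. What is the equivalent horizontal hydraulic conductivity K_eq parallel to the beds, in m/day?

5.45

Flow is parallel to layering, so each bed carries its own Darcy discharge and the transmissivities add.
Σ(K_i·b_i) = 0.0294×10.2 + 19.8×6.55 + 0.303×7.54 = 132.3 m²/day.
Total thickness b = 24.29 m, so K_eq = Σ(K_i·b_i)/b = 5.446 m/day.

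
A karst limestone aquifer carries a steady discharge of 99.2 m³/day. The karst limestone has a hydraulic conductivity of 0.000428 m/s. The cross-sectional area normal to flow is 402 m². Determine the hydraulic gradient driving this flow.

0.00667

Convert K: 0.000428 m/s × 86400 = 36.98 m/day.
From Q = K·A·i, i = Q / (K·A) = 99.2 / (36.98 × 402.0) = 0.006673.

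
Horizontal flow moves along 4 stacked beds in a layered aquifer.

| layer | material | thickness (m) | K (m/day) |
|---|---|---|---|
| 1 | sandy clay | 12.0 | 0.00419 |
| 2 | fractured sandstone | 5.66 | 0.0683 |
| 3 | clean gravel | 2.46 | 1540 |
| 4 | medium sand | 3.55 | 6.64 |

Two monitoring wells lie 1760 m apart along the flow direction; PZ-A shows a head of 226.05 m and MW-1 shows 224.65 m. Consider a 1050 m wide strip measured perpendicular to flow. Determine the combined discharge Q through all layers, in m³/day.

3180

Flow is parallel to layering, so each bed carries its own Darcy discharge and the transmissivities add.
Σ(K_i·b_i) = 0.00419×12.0 + 0.0683×5.66 + 1540×2.46 + 6.64×3.55 = 3812 m²/day.
Hydraulic gradient i = (226.05 − 224.65) / 1760 = 1.4 / 1760 = 0.0007955.
Q = Σ(K_i·b_i) · W · i = 3812 × 1050 × 0.0007955 = 3184 m³/day.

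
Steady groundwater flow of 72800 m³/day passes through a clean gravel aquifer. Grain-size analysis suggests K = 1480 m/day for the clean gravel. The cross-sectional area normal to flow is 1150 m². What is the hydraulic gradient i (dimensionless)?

From Q = K·A·i, i = Q / (K·A) = 72800 / (1480 × 1150) = 0.04277.

0.0428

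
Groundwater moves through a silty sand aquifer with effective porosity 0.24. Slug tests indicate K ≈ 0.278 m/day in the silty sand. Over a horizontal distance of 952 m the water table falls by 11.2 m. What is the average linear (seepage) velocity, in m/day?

Hydraulic gradient i = Δh / L = 11.2 / 952 = 0.01176.
Darcy flux q = K · i = 0.2780 × 0.01176 = 0.003271 m/day.
Seepage velocity v = q / n_e = 0.003271 / 0.24 = 0.01363 m/day.

0.0136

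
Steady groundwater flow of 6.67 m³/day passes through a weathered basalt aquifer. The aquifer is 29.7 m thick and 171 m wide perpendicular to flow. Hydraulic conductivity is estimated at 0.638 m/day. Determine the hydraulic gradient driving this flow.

Cross-sectional area A = 171 × 29.7 = 5079 m².
From Q = K·A·i, i = Q / (K·A) = 6.67 / (0.6380 × 5079) = 0.002059.

0.00206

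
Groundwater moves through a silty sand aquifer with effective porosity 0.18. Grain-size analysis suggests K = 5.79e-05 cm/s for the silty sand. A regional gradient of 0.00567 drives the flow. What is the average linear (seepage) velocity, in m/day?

0.00158

Convert K: 5.79e-05 cm/s × 864 = 0.05003 m/day.
Hydraulic gradient i = 0.00567.
Darcy flux q = K · i = 0.05003 × 0.005670 = 0.0002836 m/day.
Seepage velocity v = q / n_e = 0.0002836 / 0.18 = 0.001576 m/day.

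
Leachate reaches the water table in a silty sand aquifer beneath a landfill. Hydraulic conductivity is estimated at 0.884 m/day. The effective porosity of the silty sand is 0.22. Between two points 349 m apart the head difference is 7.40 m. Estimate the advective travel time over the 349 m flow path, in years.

Hydraulic gradient i = Δh / L = 7.40 / 349 = 0.02120.
Darcy flux q = K · i = 0.8840 × 0.02120 = 0.01874 m/day.
Seepage velocity v = q / n_e = 0.01874 / 0.22 = 0.08520 m/day.
Travel time t = L / v = 349 / 0.08520 = 4096 days = 11.22 years.

11.2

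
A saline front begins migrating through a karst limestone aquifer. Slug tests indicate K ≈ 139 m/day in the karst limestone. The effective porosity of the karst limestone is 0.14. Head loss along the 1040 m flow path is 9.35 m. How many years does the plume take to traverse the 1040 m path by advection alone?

Hydraulic gradient i = Δh / L = 9.35 / 1040 = 0.008990.
Darcy flux q = K · i = 139.0 × 0.008990 = 1.250 m/day.
Seepage velocity v = q / n_e = 1.250 / 0.14 = 8.926 m/day.
Travel time t = L / v = 1040 / 8.926 = 116.5 days = 0.3190 years.

0.319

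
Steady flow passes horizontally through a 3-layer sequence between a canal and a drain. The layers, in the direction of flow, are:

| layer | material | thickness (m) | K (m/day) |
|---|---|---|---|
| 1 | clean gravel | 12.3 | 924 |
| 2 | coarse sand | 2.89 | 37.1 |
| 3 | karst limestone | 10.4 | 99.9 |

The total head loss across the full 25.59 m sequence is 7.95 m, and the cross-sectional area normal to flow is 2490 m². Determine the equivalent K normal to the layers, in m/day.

131

Flow is perpendicular to layering, so the layers act in series and the equivalent K is the thickness-weighted harmonic mean.
Total thickness L = 12.3 + 2.89 + 10.4 = 25.59 m.
Σ(b_i/K_i) = 12.3/924 + 2.89/37.1 + 10.4/99.9 = 0.1953 d.
K_eq = L / Σ(b_i/K_i) = 25.59 / 0.1953 = 131.0 m/day.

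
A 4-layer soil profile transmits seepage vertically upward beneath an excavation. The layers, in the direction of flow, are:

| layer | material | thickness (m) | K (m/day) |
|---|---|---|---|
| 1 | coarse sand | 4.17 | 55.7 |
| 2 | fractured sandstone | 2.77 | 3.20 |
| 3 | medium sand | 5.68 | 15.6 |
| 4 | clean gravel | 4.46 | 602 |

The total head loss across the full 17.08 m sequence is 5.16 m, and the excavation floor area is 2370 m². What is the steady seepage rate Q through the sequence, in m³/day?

Flow is perpendicular to layering, so the layers act in series and the equivalent K is the thickness-weighted harmonic mean.
Total thickness L = 4.17 + 2.77 + 5.68 + 4.46 = 17.08 m.
Σ(b_i/K_i) = 4.17/55.7 + 2.77/3.20 + 5.68/15.6 + 4.46/602 = 1.312 d.
K_eq = L / Σ(b_i/K_i) = 17.08 / 1.312 = 13.02 m/day.
Q = K_eq · A · (Δh/L) = 13.02 × 2370 × (5.16/17.08) = 9321 m³/day.

9320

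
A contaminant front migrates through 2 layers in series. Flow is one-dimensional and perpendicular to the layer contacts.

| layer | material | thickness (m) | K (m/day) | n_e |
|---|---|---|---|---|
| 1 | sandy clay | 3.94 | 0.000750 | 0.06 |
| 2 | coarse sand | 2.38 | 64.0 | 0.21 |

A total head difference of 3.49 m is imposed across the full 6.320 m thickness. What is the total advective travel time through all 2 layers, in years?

3.03

With flow normal to the layers, continuity requires the same specific discharge q through every layer.
Σ(b_i/K_i) = 3.94/0.000750 + 2.38/64.0 = 5253 d.
q = Δh / Σ(b_i/K_i) = 3.49 / 5253 = 0.0006643 m/day.
In each layer the seepage velocity is v_i = q/n_i, so the layer transit time is t_i = b_i·n_i / q:
  layer 1 (sandy clay): t_1 = 3.94 × 0.06 / 0.0006643 = 355.8 d
  layer 2 (coarse sand): t_2 = 2.38 × 0.21 / 0.0006643 = 752.3 d
Total t = Σ t_i = 1108 days = 3.034 years.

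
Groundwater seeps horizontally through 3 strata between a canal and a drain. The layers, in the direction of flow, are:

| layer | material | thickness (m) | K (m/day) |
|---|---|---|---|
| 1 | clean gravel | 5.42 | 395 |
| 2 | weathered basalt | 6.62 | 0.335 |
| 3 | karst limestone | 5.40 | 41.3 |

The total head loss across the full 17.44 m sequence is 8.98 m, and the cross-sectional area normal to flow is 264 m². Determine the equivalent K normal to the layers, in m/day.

0.876

Flow is perpendicular to layering, so the layers act in series and the equivalent K is the thickness-weighted harmonic mean.
Total thickness L = 5.42 + 6.62 + 5.40 = 17.44 m.
Σ(b_i/K_i) = 5.42/395 + 6.62/0.335 + 5.40/41.3 = 19.91 d.
K_eq = L / Σ(b_i/K_i) = 17.44 / 19.91 = 0.8761 m/day.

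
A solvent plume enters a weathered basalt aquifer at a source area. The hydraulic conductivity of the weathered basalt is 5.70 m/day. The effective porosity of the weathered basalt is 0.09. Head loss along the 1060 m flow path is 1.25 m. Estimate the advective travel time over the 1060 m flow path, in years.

Hydraulic gradient i = Δh / L = 1.25 / 1060 = 0.001179.
Darcy flux q = K · i = 5.700 × 0.001179 = 0.006722 m/day.
Seepage velocity v = q / n_e = 0.006722 / 0.09 = 0.07469 m/day.
Travel time t = L / v = 1060 / 0.07469 = 14193 days = 38.86 years.

38.9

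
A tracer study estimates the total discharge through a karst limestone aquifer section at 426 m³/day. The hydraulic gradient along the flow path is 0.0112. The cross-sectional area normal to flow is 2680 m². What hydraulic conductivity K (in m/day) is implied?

14.2

Hydraulic gradient i = 0.0112.
From Q = K·A·i, K = Q / (A·i) = 426 / (2680 × 0.01120) = 14.19 m/day.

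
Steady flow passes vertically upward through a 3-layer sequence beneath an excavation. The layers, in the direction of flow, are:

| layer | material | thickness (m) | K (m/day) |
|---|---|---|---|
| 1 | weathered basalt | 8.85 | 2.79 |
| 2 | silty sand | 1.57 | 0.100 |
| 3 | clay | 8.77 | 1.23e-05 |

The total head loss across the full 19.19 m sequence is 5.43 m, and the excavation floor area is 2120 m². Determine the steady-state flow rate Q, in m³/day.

Flow is perpendicular to layering, so the layers act in series and the equivalent K is the thickness-weighted harmonic mean.
Total thickness L = 8.85 + 1.57 + 8.77 = 19.19 m.
Σ(b_i/K_i) = 8.85/2.79 + 1.57/0.100 + 8.77/1.23e-05 = 7.130e+05 d.
K_eq = L / Σ(b_i/K_i) = 19.19 / 7.130e+05 = 2.691e-05 m/day.
Q = K_eq · A · (Δh/L) = 2.691e-05 × 2120 × (5.43/19.19) = 0.01614 m³/day.

0.0161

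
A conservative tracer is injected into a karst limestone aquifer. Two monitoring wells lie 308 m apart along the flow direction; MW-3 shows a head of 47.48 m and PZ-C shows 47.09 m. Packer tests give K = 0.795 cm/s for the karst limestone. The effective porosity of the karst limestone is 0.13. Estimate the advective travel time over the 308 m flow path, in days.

46.0

Convert K: 0.795 cm/s × 864 = 686.9 m/day.
Hydraulic gradient i = (47.48 − 47.09) / 308 = 0.39 / 308 = 0.001266.
Darcy flux q = K · i = 686.9 × 0.001266 = 0.8698 m/day.
Seepage velocity v = q / n_e = 0.8698 / 0.13 = 6.690 m/day.
Travel time t = L / v = 308 / 6.690 = 46.04 days.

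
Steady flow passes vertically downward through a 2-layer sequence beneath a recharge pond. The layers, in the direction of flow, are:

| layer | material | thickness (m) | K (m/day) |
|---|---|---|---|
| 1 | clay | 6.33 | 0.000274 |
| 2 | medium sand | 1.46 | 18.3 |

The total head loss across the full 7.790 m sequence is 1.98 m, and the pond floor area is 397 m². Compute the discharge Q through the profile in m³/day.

Flow is perpendicular to layering, so the layers act in series and the equivalent K is the thickness-weighted harmonic mean.
Total thickness L = 6.33 + 1.46 = 7.790 m.
Σ(b_i/K_i) = 6.33/0.000274 + 1.46/18.3 = 23102 d.
K_eq = L / Σ(b_i/K_i) = 7.790 / 23102 = 0.0003372 m/day.
Q = K_eq · A · (Δh/L) = 0.0003372 × 397 × (1.98/7.790) = 0.03403 m³/day.

0.0340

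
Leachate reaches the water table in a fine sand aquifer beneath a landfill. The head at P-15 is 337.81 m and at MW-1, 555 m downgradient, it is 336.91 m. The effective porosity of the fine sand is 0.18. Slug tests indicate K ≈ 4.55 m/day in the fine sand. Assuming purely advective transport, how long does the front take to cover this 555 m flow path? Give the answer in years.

37.1

Hydraulic gradient i = (337.81 − 336.91) / 555 = 0.9 / 555 = 0.001622.
Darcy flux q = K · i = 4.550 × 0.001622 = 0.007378 m/day.
Seepage velocity v = q / n_e = 0.007378 / 0.18 = 0.04099 m/day.
Travel time t = L / v = 555 / 0.04099 = 13540 days = 37.07 years.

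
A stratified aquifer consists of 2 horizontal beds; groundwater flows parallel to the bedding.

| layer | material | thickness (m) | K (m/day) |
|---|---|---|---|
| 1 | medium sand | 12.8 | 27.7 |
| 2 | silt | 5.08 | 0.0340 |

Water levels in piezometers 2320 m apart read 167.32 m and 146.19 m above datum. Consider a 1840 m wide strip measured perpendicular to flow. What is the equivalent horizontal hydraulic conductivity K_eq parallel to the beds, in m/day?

Flow is parallel to layering, so each bed carries its own Darcy discharge and the transmissivities add.
Σ(K_i·b_i) = 27.7×12.8 + 0.0340×5.08 = 354.7 m²/day.
Total thickness b = 17.88 m, so K_eq = Σ(K_i·b_i)/b = 19.84 m/day.

19.8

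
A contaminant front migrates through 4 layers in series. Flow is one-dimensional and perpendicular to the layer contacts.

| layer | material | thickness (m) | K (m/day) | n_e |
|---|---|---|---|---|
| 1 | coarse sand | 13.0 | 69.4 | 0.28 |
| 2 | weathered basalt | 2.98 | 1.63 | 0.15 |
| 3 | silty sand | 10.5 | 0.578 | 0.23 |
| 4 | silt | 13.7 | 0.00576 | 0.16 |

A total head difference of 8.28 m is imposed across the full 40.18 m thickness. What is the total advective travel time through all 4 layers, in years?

With flow normal to the layers, continuity requires the same specific discharge q through every layer.
Σ(b_i/K_i) = 13.0/69.4 + 2.98/1.63 + 10.5/0.578 + 13.7/0.00576 = 2399 d.
q = Δh / Σ(b_i/K_i) = 8.28 / 2399 = 0.003452 m/day.
In each layer the seepage velocity is v_i = q/n_i, so the layer transit time is t_i = b_i·n_i / q:
  layer 1 (coarse sand): t_1 = 13.0 × 0.28 / 0.003452 = 1054 d
  layer 2 (weathered basalt): t_2 = 2.98 × 0.15 / 0.003452 = 129.5 d
  layer 3 (silty sand): t_3 = 10.5 × 0.23 / 0.003452 = 699.6 d
  layer 4 (silt): t_4 = 13.7 × 0.16 / 0.003452 = 635.0 d
Total t = Σ t_i = 2519 days = 6.896 years.

6.90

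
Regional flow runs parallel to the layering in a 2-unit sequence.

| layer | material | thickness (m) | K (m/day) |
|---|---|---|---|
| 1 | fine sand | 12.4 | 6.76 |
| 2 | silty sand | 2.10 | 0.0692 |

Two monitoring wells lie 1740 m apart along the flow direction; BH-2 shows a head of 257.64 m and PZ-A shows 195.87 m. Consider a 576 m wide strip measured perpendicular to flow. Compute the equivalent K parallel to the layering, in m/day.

5.79

Flow is parallel to layering, so each bed carries its own Darcy discharge and the transmissivities add.
Σ(K_i·b_i) = 6.76×12.4 + 0.0692×2.10 = 83.97 m²/day.
Total thickness b = 14.50 m, so K_eq = Σ(K_i·b_i)/b = 5.791 m/day.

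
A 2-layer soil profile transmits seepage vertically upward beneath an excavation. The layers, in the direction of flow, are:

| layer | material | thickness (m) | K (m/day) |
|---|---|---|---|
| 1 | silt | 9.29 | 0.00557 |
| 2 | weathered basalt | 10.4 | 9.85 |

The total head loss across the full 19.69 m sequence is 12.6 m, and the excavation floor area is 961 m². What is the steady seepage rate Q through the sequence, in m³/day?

Flow is perpendicular to layering, so the layers act in series and the equivalent K is the thickness-weighted harmonic mean.
Total thickness L = 9.29 + 10.4 = 19.69 m.
Σ(b_i/K_i) = 9.29/0.00557 + 10.4/9.85 = 1669 d.
K_eq = L / Σ(b_i/K_i) = 19.69 / 1669 = 0.01180 m/day.
Q = K_eq · A · (Δh/L) = 0.01180 × 961 × (12.6/19.69) = 7.255 m³/day.

7.26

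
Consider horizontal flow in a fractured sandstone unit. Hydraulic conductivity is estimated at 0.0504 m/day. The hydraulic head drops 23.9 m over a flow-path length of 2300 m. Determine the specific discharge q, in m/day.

Hydraulic gradient i = Δh / L = 23.9 / 2300 = 0.01039.
Specific discharge q = K · i = 0.05040 × 0.01039 = 0.0005237 m/day.

0.000524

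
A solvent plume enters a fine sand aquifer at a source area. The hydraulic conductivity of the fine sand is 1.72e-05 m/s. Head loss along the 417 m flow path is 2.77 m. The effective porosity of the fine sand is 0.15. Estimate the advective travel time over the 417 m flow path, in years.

17.3

Convert K: 1.72e-05 m/s × 86400 = 1.486 m/day.
Hydraulic gradient i = Δh / L = 2.77 / 417 = 0.006643.
Darcy flux q = K · i = 1.486 × 0.006643 = 0.009872 m/day.
Seepage velocity v = q / n_e = 0.009872 / 0.15 = 0.06581 m/day.
Travel time t = L / v = 417 / 0.06581 = 6336 days = 17.35 years.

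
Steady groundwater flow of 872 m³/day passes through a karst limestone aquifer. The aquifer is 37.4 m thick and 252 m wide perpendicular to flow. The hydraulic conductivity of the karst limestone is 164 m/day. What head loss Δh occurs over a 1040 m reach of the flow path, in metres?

0.587

Cross-sectional area A = 252 × 37.4 = 9425 m².
From Q = K·A·i, i = Q / (K·A) = 872 / (164.0 × 9425) = 0.0005642.
Head loss Δh = i · L = 0.0005642 × 1040 = 0.5867 m.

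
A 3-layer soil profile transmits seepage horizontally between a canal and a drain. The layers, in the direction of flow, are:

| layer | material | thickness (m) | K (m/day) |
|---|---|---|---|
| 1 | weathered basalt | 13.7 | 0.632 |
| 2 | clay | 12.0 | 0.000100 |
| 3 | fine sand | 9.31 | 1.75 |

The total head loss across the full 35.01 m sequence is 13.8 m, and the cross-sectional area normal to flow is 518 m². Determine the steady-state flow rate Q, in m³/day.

0.0596

Flow is perpendicular to layering, so the layers act in series and the equivalent K is the thickness-weighted harmonic mean.
Total thickness L = 13.7 + 12.0 + 9.31 = 35.01 m.
Σ(b_i/K_i) = 13.7/0.632 + 12.0/0.000100 + 9.31/1.75 = 1.200e+05 d.
K_eq = L / Σ(b_i/K_i) = 35.01 / 1.200e+05 = 0.0002917 m/day.
Q = K_eq · A · (Δh/L) = 0.0002917 × 518 × (13.8/35.01) = 0.05956 m³/day.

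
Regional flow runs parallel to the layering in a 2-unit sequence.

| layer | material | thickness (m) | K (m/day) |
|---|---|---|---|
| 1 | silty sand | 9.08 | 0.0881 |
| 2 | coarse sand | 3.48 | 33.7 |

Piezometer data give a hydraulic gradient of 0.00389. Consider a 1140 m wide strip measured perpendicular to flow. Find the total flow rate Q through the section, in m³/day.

Flow is parallel to layering, so each bed carries its own Darcy discharge and the transmissivities add.
Σ(K_i·b_i) = 0.0881×9.08 + 33.7×3.48 = 118.1 m²/day.
Hydraulic gradient i = 0.00389.
Q = Σ(K_i·b_i) · W · i = 118.1 × 1140 × 0.003890 = 523.6 m³/day.

524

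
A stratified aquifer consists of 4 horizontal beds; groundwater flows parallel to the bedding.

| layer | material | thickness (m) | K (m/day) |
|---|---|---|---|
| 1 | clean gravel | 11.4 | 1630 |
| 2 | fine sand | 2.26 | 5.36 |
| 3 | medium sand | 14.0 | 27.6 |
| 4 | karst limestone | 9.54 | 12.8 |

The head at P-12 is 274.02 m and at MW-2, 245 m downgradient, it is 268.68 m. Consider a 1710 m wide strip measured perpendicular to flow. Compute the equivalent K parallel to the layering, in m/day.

Flow is parallel to layering, so each bed carries its own Darcy discharge and the transmissivities add.
Σ(K_i·b_i) = 1630×11.4 + 5.36×2.26 + 27.6×14.0 + 12.8×9.54 = 19103 m²/day.
Total thickness b = 37.20 m, so K_eq = Σ(K_i·b_i)/b = 513.5 m/day.

514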